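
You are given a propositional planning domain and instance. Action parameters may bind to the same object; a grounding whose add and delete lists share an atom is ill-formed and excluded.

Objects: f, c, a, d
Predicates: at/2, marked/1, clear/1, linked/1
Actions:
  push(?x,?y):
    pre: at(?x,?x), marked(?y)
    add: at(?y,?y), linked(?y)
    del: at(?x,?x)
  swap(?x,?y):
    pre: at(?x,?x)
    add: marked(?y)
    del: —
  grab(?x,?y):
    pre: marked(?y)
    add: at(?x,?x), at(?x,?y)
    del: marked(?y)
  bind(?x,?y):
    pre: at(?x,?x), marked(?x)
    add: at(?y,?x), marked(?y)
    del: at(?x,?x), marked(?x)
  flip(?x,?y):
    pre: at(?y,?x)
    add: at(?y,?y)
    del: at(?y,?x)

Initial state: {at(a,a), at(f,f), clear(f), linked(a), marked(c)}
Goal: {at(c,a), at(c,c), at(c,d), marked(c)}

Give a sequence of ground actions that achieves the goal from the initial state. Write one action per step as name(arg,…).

1. swap(f,a)  →  {at(a,a), at(f,f), clear(f), linked(a), marked(a), marked(c)}
2. swap(f,d)  →  {at(a,a), at(f,f), clear(f), linked(a), marked(a), marked(c), marked(d)}
3. grab(c,a)  →  {at(a,a), at(c,a), at(c,c), at(f,f), clear(f), linked(a), marked(c), marked(d)}
4. grab(c,d)  →  {at(a,a), at(c,a), at(c,c), at(c,d), at(f,f), clear(f), linked(a), marked(c)}

swap(f,a); swap(f,d); grab(c,a); grab(c,d)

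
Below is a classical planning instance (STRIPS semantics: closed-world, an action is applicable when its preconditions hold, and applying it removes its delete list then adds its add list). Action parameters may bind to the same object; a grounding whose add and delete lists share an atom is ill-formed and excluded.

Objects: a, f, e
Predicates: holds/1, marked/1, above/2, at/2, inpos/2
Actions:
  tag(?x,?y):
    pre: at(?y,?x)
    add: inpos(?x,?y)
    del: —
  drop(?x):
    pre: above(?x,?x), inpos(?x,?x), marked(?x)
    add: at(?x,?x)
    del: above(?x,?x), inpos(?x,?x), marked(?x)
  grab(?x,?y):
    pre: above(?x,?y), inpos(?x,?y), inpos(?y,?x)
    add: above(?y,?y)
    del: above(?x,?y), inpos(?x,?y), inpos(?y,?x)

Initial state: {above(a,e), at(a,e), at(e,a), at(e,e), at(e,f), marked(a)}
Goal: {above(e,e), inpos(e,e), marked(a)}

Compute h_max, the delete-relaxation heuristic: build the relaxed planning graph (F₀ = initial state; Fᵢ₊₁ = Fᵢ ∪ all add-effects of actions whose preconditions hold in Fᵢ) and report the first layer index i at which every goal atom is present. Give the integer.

2

F0 = init (6 atoms)
F1 = F0 ∪ {inpos(a,e), inpos(e,a), inpos(e,e), inpos(f,e)}  (10 atoms)
F2 = F1 ∪ {above(e,e)}  (11 atoms)
goal ⊆ F2  ⇒  h_max = 2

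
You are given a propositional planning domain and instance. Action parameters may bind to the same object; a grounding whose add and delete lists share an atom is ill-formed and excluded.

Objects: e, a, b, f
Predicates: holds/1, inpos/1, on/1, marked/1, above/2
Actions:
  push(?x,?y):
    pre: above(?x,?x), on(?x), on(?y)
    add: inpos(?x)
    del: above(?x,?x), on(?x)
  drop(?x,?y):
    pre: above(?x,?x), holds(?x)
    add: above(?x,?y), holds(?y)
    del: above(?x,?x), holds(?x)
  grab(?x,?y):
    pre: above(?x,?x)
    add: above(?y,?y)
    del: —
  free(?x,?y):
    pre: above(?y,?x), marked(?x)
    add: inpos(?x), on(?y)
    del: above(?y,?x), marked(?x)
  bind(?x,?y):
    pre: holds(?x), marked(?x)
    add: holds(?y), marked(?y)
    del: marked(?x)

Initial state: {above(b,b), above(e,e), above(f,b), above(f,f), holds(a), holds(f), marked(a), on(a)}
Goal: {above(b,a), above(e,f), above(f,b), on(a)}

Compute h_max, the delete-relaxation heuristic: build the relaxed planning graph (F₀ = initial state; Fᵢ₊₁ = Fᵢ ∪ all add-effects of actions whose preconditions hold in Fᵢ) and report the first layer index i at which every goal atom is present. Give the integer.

F0 = init (8 atoms)
F1 = F0 ∪ {above(a,a), above(f,a), above(f,e), holds(b), holds(e), marked(b), marked(e), marked(f)}  (16 atoms)
F2 = F1 ∪ {above(a,b), above(a,e), above(a,f), above(b,a), above(b,e), above(b,f), above(e,a), above(e,b), above(e,f), inpos(a), inpos(b), inpos(e), inpos(f), on(b), on(e), on(f)}  (32 atoms)
goal ⊆ F2  ⇒  h_max = 2

2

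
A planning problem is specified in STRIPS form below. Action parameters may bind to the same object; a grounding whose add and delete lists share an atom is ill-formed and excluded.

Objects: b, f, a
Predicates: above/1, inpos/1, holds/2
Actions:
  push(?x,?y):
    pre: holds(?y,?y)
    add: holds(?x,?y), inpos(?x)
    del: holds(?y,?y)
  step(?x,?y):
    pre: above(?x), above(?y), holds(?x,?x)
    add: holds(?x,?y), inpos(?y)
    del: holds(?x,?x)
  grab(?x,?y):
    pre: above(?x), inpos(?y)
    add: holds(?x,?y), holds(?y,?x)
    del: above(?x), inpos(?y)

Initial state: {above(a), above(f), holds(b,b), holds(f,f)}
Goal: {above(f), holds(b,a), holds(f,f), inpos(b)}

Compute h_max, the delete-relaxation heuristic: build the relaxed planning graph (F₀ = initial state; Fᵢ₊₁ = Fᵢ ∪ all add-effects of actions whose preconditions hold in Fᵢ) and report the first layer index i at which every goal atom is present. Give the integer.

F0 = init (4 atoms)
F1 = F0 ∪ {holds(a,b), holds(a,f), holds(b,f), holds(f,a), holds(f,b), inpos(a), inpos(b), inpos(f)}  (12 atoms)
F2 = F1 ∪ {holds(a,a), holds(b,a)}  (14 atoms)
goal ⊆ F2  ⇒  h_max = 2

2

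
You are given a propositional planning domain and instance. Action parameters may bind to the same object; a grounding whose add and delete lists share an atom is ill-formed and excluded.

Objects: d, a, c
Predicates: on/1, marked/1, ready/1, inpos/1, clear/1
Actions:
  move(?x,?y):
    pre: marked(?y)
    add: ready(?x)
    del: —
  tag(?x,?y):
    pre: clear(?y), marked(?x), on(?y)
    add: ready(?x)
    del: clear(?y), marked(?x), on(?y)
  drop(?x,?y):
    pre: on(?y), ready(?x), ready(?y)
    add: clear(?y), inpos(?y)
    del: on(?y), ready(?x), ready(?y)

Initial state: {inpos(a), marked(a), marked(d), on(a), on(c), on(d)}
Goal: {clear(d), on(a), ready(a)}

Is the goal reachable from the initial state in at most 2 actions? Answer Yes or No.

No

1. move(d,d)  →  {inpos(a), marked(a), marked(d), on(a), on(c), on(d), ready(d)}
2. move(a,d)  →  {inpos(a), marked(a), marked(d), on(a), on(c), on(d), ready(a), ready(d)}
3. drop(d,d)  →  {clear(d), inpos(a), inpos(d), marked(a), marked(d), on(a), on(c), ready(a)}
optimal plan length = 3; 3 > 2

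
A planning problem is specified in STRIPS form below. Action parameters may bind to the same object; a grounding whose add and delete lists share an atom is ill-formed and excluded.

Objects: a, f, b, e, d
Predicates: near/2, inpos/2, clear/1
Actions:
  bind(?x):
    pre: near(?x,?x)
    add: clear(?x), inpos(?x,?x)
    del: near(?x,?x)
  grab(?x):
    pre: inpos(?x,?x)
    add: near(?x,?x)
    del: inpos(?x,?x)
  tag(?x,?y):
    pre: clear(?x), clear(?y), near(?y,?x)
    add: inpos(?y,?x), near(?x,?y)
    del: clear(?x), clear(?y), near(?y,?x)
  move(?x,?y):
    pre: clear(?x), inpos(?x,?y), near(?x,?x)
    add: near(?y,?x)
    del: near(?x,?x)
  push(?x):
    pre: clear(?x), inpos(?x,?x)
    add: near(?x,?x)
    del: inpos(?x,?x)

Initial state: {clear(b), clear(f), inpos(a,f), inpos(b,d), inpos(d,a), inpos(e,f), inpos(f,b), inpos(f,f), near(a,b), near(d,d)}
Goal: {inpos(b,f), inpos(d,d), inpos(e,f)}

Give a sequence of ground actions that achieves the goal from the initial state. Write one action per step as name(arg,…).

bind(d); grab(f); move(f,b); tag(f,b)

1. bind(d)  →  {clear(b), clear(d), clear(f), inpos(a,f), inpos(b,d), inpos(d,a), inpos(d,d), inpos(e,f), inpos(f,b), inpos(f,f), near(a,b)}
2. grab(f)  →  {clear(b), clear(d), clear(f), inpos(a,f), inpos(b,d), inpos(d,a), inpos(d,d), inpos(e,f), inpos(f,b), near(a,b), near(f,f)}
3. move(f,b)  →  {clear(b), clear(d), clear(f), inpos(a,f), inpos(b,d), inpos(d,a), inpos(d,d), inpos(e,f), inpos(f,b), near(a,b), near(b,f)}
4. tag(f,b)  →  {clear(d), inpos(a,f), inpos(b,d), inpos(b,f), inpos(d,a), inpos(d,d), inpos(e,f), inpos(f,b), near(a,b), near(f,b)}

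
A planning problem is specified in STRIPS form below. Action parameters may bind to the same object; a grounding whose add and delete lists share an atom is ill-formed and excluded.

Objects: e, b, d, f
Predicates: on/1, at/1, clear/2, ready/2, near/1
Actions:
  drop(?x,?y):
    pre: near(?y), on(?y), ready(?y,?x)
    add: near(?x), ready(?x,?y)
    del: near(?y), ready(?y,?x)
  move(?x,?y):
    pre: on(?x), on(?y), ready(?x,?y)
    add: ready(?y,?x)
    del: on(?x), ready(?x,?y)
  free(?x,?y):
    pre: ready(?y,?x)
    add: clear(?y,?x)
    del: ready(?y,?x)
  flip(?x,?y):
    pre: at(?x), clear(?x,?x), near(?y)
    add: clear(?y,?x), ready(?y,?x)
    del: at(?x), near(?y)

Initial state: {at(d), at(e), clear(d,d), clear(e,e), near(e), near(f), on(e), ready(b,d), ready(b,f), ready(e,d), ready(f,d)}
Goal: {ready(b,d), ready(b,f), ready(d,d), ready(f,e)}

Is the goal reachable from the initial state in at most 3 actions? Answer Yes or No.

Yes

1. drop(d,e)  →  {at(d), at(e), clear(d,d), clear(e,e), near(d), near(f), on(e), ready(b,d), ready(b,f), ready(d,e), ready(f,d)}
2. flip(e,f)  →  {at(d), clear(d,d), clear(e,e), clear(f,e), near(d), on(e), ready(b,d), ready(b,f), ready(d,e), ready(f,d), ready(f,e)}
3. flip(d,d)  →  {clear(d,d), clear(e,e), clear(f,e), on(e), ready(b,d), ready(b,f), ready(d,d), ready(d,e), ready(f,d), ready(f,e)}
optimal plan length = 3; 3 ≤ 3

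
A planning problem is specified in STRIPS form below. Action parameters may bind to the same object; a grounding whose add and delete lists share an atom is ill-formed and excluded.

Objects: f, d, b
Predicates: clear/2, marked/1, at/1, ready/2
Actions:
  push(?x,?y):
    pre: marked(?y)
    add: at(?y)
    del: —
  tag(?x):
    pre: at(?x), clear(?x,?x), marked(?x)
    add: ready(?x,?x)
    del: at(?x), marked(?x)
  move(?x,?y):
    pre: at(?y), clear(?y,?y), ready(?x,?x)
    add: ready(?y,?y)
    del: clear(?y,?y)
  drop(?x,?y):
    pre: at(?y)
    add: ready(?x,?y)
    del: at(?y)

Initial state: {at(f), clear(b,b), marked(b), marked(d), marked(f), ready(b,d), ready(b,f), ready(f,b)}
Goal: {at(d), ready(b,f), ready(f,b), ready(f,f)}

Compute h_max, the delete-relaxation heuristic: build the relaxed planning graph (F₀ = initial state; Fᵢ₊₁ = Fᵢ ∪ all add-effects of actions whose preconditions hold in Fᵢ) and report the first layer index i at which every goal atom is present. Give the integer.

F0 = init (8 atoms)
F1 = F0 ∪ {at(b), at(d), ready(d,f), ready(f,f)}  (12 atoms)
goal ⊆ F1  ⇒  h_max = 1

1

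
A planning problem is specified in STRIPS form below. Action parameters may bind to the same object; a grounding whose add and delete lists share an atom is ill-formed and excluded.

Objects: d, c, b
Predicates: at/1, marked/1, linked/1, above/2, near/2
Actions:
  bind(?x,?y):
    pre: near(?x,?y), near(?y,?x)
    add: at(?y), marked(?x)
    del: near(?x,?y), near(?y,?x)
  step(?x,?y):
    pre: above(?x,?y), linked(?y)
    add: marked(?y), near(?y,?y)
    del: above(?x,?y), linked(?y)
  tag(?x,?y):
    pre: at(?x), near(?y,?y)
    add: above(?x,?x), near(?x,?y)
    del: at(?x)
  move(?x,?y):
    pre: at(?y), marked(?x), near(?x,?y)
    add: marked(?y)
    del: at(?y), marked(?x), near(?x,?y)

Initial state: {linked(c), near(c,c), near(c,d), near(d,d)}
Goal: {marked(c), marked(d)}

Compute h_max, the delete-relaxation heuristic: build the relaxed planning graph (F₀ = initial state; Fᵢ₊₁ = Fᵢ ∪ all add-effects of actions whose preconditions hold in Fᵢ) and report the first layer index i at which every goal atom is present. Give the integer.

1

F0 = init (4 atoms)
F1 = F0 ∪ {at(c), at(d), marked(c), marked(d)}  (8 atoms)
goal ⊆ F1  ⇒  h_max = 1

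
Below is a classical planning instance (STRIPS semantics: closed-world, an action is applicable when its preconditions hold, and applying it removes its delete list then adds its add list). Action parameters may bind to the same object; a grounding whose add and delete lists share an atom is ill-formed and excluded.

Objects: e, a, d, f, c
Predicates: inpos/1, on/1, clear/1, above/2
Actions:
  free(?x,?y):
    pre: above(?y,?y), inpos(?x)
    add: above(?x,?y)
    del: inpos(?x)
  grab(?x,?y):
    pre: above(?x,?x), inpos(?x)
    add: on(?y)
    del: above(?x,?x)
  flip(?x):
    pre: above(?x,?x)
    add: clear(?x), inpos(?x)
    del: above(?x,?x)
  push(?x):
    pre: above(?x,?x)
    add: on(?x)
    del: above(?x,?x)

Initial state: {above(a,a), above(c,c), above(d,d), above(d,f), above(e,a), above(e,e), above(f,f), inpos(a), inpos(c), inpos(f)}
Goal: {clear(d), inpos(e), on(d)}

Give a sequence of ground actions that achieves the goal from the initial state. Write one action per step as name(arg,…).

grab(a,d); flip(e); flip(d)

1. grab(a,d)  →  {above(c,c), above(d,d), above(d,f), above(e,a), above(e,e), above(f,f), inpos(a), inpos(c), inpos(f), on(d)}
2. flip(e)  →  {above(c,c), above(d,d), above(d,f), above(e,a), above(f,f), clear(e), inpos(a), inpos(c), inpos(e), inpos(f), on(d)}
3. flip(d)  →  {above(c,c), above(d,f), above(e,a), above(f,f), clear(d), clear(e), inpos(a), inpos(c), inpos(d), inpos(e), inpos(f), on(d)}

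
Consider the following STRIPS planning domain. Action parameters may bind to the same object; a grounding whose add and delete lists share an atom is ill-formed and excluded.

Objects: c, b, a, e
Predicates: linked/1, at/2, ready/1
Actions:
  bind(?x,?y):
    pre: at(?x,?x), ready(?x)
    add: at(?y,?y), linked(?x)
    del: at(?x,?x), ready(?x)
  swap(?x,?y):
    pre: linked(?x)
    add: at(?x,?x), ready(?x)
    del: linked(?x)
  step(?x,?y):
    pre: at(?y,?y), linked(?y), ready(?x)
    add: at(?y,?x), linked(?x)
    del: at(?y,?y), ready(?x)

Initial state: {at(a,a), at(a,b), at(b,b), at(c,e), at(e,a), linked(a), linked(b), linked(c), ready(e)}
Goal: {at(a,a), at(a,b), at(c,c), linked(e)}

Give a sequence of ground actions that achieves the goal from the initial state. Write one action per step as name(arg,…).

swap(c,c); step(e,b)

1. swap(c,c)  →  {at(a,a), at(a,b), at(b,b), at(c,c), at(c,e), at(e,a), linked(a), linked(b), ready(c), ready(e)}
2. step(e,b)  →  {at(a,a), at(a,b), at(b,e), at(c,c), at(c,e), at(e,a), linked(a), linked(b), linked(e), ready(c)}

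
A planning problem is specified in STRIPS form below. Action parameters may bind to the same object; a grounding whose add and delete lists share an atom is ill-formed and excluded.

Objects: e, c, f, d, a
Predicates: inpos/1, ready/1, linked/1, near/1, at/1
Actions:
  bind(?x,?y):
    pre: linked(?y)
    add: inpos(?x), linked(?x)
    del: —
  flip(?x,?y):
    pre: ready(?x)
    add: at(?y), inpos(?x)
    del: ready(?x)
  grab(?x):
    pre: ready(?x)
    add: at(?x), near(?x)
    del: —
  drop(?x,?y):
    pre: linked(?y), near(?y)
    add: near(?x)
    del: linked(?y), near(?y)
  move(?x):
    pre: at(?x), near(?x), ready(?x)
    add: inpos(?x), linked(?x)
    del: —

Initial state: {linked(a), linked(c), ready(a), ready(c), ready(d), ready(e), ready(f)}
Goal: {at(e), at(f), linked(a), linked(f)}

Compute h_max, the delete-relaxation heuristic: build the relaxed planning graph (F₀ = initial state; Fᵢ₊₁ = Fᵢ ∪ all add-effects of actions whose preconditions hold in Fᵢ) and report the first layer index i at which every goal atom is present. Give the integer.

1

F0 = init (7 atoms)
F1 = F0 ∪ {at(a), at(c), at(d), at(e), at(f), inpos(a), inpos(c), inpos(d), inpos(e), inpos(f), linked(d), linked(e), linked(f), near(a), near(c), near(d), near(e), near(f)}  (25 atoms)
goal ⊆ F1  ⇒  h_max = 1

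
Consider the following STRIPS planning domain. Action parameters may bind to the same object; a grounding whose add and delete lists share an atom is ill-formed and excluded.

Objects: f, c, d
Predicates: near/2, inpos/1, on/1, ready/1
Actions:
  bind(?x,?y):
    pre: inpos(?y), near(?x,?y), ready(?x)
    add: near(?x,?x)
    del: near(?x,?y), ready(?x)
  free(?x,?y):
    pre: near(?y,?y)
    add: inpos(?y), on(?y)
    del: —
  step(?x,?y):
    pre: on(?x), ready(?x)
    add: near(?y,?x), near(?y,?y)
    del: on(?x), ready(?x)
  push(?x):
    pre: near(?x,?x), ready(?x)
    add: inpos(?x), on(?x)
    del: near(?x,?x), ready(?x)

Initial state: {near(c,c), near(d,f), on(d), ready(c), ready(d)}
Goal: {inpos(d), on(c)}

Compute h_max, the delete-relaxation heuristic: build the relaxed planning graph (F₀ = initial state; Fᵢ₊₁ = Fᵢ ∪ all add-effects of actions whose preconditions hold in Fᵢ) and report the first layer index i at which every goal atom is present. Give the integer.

F0 = init (5 atoms)
F1 = F0 ∪ {inpos(c), near(c,d), near(d,d), near(f,d), near(f,f), on(c)}  (11 atoms)
F2 = F1 ∪ {inpos(d), inpos(f), near(d,c), near(f,c), on(f)}  (16 atoms)
goal ⊆ F2  ⇒  h_max = 2

2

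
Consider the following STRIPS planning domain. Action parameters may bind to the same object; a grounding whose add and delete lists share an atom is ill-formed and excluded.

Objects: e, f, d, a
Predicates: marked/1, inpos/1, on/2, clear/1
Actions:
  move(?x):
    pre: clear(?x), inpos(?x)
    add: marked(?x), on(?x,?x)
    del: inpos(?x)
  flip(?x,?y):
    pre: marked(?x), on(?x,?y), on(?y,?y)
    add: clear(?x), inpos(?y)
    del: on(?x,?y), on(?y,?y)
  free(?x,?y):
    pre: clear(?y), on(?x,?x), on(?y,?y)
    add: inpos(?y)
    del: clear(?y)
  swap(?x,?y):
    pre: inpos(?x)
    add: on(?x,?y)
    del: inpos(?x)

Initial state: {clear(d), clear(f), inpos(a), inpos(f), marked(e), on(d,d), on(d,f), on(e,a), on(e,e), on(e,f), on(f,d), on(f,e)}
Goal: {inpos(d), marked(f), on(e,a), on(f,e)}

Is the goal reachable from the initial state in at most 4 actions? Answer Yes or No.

1. move(f)  →  {clear(d), clear(f), inpos(a), marked(e), marked(f), on(d,d), on(d,f), on(e,a), on(e,e), on(e,f), on(f,d), on(f,e), on(f,f)}
2. flip(f,d)  →  {clear(d), clear(f), inpos(a), inpos(d), marked(e), marked(f), on(d,f), on(e,a), on(e,e), on(e,f), on(f,e), on(f,f)}
optimal plan length = 2; 2 ≤ 4

Yes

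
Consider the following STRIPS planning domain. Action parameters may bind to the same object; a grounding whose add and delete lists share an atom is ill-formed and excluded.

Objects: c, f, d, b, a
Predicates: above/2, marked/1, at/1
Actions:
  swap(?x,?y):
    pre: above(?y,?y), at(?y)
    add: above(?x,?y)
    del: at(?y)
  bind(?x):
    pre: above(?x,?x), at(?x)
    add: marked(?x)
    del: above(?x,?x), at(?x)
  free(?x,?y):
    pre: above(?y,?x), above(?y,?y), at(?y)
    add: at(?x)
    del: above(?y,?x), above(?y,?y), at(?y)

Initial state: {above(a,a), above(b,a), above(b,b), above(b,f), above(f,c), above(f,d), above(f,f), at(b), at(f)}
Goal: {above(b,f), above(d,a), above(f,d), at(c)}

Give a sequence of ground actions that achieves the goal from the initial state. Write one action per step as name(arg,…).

free(c,f); free(a,b); swap(d,a)

1. free(c,f)  →  {above(a,a), above(b,a), above(b,b), above(b,f), above(f,d), at(b), at(c)}
2. free(a,b)  →  {above(a,a), above(b,f), above(f,d), at(a), at(c)}
3. swap(d,a)  →  {above(a,a), above(b,f), above(d,a), above(f,d), at(c)}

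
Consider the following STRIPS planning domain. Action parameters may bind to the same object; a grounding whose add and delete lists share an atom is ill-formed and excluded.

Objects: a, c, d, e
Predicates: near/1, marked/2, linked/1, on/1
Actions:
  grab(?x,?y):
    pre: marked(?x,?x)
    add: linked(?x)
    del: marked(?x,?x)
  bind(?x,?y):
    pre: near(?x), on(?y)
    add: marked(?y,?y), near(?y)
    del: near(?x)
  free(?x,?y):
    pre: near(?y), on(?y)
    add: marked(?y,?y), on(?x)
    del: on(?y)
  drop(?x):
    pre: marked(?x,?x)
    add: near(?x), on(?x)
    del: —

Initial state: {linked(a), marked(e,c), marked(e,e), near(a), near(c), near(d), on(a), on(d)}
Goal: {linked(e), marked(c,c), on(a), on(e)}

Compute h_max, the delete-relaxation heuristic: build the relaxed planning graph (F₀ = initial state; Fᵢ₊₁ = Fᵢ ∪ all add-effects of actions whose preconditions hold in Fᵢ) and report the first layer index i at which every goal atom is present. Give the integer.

2

F0 = init (8 atoms)
F1 = F0 ∪ {linked(e), marked(a,a), marked(d,d), near(e), on(c), on(e)}  (14 atoms)
F2 = F1 ∪ {linked(d), marked(c,c)}  (16 atoms)
goal ⊆ F2  ⇒  h_max = 2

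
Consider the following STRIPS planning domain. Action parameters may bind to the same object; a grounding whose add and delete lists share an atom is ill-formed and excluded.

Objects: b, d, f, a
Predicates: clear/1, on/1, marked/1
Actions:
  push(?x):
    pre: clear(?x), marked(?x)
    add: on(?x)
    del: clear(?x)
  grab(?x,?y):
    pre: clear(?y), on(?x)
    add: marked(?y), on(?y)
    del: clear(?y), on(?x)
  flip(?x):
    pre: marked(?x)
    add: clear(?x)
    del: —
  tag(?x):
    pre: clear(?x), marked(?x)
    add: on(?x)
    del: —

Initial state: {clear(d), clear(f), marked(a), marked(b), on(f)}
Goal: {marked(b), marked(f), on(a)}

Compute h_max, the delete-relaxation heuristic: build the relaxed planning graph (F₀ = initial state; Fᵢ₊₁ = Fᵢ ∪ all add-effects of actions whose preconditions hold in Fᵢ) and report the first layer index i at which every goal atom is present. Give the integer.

F0 = init (5 atoms)
F1 = F0 ∪ {clear(a), clear(b), marked(d), on(d)}  (9 atoms)
F2 = F1 ∪ {marked(f), on(a), on(b)}  (12 atoms)
goal ⊆ F2  ⇒  h_max = 2

2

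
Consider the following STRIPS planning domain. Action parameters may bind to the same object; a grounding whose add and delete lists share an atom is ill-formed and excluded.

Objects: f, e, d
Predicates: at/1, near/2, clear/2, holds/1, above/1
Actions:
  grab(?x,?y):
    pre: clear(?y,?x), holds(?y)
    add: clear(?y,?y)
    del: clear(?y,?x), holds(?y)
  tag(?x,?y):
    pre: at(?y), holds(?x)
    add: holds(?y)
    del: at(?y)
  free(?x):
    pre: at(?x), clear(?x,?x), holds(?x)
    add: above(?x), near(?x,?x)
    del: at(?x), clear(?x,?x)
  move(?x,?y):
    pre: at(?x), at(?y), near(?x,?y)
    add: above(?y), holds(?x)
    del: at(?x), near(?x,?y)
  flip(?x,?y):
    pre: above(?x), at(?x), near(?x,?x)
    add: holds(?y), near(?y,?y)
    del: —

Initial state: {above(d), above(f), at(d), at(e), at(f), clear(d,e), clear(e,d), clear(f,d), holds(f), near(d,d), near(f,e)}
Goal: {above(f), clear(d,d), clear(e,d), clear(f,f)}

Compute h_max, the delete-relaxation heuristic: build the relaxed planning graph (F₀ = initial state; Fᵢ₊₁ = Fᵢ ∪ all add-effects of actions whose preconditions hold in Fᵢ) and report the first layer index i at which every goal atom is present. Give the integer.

F0 = init (11 atoms)
F1 = F0 ∪ {above(e), clear(f,f), holds(d), holds(e), near(e,e), near(f,f)}  (17 atoms)
F2 = F1 ∪ {clear(d,d), clear(e,e)}  (19 atoms)
goal ⊆ F2  ⇒  h_max = 2

2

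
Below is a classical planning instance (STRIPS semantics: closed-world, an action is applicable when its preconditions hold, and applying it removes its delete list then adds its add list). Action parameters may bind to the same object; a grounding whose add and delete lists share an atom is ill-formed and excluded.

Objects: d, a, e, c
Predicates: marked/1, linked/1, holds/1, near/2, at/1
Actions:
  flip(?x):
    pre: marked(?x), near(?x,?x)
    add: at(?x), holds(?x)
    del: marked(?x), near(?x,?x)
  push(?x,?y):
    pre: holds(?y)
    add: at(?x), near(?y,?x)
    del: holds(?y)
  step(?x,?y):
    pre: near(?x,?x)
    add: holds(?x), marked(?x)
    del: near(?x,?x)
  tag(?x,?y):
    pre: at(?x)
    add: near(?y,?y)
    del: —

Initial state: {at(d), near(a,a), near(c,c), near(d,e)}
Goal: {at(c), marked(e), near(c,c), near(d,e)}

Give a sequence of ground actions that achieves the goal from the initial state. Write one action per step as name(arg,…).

tag(d,e); step(e,d); push(c,e)

1. tag(d,e)  →  {at(d), near(a,a), near(c,c), near(d,e), near(e,e)}
2. step(e,d)  →  {at(d), holds(e), marked(e), near(a,a), near(c,c), near(d,e)}
3. push(c,e)  →  {at(c), at(d), marked(e), near(a,a), near(c,c), near(d,e), near(e,c)}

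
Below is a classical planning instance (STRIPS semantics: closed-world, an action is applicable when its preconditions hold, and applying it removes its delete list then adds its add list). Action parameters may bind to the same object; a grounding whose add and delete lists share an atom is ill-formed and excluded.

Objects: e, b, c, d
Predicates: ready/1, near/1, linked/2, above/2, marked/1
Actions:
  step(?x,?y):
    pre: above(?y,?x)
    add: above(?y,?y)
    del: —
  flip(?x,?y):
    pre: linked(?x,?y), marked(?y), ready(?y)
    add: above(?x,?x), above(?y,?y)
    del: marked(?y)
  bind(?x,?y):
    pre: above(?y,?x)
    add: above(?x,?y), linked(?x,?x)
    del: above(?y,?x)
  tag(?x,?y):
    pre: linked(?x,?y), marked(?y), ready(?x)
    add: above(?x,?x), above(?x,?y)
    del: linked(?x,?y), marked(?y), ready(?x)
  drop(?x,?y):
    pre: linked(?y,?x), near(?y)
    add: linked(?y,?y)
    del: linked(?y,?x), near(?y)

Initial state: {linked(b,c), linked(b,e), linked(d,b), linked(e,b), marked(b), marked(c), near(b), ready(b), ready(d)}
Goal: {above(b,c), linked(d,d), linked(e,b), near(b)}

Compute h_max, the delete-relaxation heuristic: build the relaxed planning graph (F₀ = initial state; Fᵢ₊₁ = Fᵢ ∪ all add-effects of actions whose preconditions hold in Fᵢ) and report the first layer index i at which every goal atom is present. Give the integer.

3

F0 = init (9 atoms)
F1 = F0 ∪ {above(b,b), above(b,c), above(d,b), above(d,d), above(e,e), linked(b,b)}  (15 atoms)
F2 = F1 ∪ {above(b,d), above(c,b), linked(c,c)}  (18 atoms)
F3 = F2 ∪ {above(c,c), linked(d,d)}  (20 atoms)
goal ⊆ F3  ⇒  h_max = 3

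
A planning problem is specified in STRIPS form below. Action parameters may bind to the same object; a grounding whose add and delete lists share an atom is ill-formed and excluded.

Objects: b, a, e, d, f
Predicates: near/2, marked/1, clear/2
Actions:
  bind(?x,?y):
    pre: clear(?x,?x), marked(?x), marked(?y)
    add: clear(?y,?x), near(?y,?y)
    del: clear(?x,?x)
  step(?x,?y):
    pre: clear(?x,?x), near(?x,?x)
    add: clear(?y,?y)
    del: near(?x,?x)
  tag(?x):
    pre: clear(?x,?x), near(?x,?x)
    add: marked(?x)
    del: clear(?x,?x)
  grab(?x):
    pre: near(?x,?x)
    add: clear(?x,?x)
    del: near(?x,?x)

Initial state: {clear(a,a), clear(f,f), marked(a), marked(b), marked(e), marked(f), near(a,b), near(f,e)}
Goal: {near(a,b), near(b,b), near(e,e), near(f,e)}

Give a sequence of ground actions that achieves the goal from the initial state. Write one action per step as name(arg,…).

1. bind(a,b)  →  {clear(b,a), clear(f,f), marked(a), marked(b), marked(e), marked(f), near(a,b), near(b,b), near(f,e)}
2. bind(f,e)  →  {clear(b,a), clear(e,f), marked(a), marked(b), marked(e), marked(f), near(a,b), near(b,b), near(e,e), near(f,e)}

bind(a,b); bind(f,e)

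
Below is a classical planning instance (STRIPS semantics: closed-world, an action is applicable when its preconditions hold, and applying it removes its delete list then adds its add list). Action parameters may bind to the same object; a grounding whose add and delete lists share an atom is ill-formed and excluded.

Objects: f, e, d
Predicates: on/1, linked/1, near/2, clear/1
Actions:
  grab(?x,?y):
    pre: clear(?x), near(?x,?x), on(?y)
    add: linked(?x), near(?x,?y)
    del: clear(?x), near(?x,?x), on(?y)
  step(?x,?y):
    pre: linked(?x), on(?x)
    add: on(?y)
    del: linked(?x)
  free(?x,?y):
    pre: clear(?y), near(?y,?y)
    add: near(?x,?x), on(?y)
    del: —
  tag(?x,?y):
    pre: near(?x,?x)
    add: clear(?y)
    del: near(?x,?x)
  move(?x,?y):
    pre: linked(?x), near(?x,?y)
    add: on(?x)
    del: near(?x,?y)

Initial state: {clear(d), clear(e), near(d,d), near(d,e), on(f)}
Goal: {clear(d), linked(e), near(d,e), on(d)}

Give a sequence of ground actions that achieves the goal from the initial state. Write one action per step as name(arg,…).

free(e,d); grab(e,f)

1. free(e,d)  →  {clear(d), clear(e), near(d,d), near(d,e), near(e,e), on(d), on(f)}
2. grab(e,f)  →  {clear(d), linked(e), near(d,d), near(d,e), near(e,f), on(d)}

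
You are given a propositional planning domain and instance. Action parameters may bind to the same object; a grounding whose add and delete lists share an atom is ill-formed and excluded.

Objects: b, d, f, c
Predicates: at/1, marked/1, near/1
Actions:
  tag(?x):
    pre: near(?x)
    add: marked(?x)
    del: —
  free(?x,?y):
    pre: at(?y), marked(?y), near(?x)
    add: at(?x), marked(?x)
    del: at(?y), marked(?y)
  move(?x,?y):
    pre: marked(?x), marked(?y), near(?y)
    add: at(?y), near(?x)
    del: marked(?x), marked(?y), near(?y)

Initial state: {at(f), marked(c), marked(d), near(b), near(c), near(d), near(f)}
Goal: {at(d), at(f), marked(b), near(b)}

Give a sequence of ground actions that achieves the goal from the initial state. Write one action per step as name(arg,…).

tag(b); move(c,d)

1. tag(b)  →  {at(f), marked(b), marked(c), marked(d), near(b), near(c), near(d), near(f)}
2. move(c,d)  →  {at(d), at(f), marked(b), near(b), near(c), near(f)}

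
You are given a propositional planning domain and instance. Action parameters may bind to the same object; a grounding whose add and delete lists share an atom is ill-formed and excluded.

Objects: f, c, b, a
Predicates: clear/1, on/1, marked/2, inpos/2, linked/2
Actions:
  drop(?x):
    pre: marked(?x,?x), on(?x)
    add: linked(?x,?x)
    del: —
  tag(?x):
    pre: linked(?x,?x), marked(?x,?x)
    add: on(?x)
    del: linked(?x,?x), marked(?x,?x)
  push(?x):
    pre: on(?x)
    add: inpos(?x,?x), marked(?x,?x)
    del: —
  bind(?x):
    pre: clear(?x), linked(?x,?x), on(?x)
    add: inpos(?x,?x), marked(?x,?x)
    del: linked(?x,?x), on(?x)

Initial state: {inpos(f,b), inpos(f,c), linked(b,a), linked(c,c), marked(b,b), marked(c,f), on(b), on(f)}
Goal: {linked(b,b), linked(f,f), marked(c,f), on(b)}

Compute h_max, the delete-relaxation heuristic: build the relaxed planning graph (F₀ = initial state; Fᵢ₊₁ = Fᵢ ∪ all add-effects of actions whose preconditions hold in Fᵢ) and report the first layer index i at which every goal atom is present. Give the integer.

F0 = init (8 atoms)
F1 = F0 ∪ {inpos(b,b), inpos(f,f), linked(b,b), marked(f,f)}  (12 atoms)
F2 = F1 ∪ {linked(f,f)}  (13 atoms)
goal ⊆ F2  ⇒  h_max = 2

2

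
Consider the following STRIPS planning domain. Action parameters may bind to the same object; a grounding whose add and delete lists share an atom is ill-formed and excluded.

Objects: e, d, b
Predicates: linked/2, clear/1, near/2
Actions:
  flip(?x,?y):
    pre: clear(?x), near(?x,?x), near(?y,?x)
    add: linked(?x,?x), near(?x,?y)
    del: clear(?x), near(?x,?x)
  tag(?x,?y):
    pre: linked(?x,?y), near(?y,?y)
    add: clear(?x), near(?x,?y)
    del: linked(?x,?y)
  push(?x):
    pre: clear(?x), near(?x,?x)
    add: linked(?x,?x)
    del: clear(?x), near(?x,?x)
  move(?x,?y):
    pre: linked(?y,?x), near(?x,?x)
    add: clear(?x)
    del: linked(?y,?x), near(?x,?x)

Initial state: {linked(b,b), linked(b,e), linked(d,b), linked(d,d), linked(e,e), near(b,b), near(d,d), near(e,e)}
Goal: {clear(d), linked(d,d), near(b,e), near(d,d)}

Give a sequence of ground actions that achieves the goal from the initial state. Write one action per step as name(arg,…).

1. tag(d,b)  →  {clear(d), linked(b,b), linked(b,e), linked(d,d), linked(e,e), near(b,b), near(d,b), near(d,d), near(e,e)}
2. tag(b,e)  →  {clear(b), clear(d), linked(b,b), linked(d,d), linked(e,e), near(b,b), near(b,e), near(d,b), near(d,d), near(e,e)}

tag(d,b); tag(b,e)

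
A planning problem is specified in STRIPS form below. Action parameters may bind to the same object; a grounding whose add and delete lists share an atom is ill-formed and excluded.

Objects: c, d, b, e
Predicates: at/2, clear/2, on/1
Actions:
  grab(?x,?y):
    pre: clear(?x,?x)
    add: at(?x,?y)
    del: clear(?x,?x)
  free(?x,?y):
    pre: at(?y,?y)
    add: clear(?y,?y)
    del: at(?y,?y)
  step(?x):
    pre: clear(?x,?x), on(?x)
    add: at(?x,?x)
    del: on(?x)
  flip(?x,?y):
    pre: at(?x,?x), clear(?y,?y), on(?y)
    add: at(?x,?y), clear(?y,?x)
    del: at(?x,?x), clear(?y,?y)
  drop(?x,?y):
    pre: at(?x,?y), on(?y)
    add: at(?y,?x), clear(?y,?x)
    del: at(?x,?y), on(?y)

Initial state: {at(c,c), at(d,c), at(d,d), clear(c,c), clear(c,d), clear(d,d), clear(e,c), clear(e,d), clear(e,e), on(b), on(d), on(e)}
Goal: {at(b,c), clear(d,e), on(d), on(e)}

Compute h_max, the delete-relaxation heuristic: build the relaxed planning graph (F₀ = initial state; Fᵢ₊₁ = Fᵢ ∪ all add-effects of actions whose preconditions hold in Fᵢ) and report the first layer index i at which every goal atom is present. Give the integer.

F0 = init (12 atoms)
F1 = F0 ∪ {at(c,b), at(c,d), at(c,e), at(d,b), at(d,e), at(e,b), at(e,c), at(e,d), at(e,e), clear(d,c)}  (22 atoms)
F2 = F1 ∪ {at(b,c), at(b,d), at(b,e), clear(b,c), clear(b,d), clear(b,e), clear(d,e)}  (29 atoms)
goal ⊆ F2  ⇒  h_max = 2

2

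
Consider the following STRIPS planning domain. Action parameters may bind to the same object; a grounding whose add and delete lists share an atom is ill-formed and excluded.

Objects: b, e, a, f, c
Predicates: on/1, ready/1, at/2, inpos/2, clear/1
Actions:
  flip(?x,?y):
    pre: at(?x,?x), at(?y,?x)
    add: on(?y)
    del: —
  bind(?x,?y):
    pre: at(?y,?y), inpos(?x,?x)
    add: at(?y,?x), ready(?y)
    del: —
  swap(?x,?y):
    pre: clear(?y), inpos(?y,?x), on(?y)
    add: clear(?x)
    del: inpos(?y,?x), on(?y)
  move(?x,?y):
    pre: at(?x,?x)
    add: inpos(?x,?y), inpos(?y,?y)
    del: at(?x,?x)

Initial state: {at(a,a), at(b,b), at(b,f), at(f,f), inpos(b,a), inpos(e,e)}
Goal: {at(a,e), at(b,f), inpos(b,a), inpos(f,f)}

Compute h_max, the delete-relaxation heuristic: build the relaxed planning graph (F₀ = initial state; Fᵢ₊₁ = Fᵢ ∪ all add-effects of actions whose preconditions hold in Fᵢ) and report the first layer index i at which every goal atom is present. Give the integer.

F0 = init (6 atoms)
F1 = F0 ∪ {at(a,e), at(b,e), at(f,e), inpos(a,a), inpos(a,b), inpos(a,c), inpos(a,e), inpos(a,f), inpos(b,b), inpos(b,c), inpos(b,e), inpos(b,f), inpos(c,c), inpos(f,a), inpos(f,b), inpos(f,c), inpos(f,e), inpos(f,f), on(a), on(b), on(f), ready(a), ready(b), ready(f)}  (30 atoms)
goal ⊆ F1  ⇒  h_max = 1

1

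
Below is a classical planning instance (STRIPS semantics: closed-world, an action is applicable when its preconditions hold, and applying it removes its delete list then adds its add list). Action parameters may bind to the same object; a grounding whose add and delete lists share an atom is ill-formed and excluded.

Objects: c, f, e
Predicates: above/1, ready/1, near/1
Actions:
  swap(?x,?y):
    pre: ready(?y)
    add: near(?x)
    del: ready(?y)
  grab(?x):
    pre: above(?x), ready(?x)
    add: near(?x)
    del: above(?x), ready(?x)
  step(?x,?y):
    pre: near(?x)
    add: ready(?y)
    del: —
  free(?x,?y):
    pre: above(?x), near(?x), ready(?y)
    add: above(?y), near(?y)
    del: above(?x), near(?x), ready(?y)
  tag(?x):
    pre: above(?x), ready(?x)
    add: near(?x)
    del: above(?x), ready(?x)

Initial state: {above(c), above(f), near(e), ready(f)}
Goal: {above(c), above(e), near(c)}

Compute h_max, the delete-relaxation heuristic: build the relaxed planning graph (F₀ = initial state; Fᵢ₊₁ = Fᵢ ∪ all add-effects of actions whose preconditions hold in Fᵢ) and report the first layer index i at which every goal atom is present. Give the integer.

2

F0 = init (4 atoms)
F1 = F0 ∪ {near(c), near(f), ready(c), ready(e)}  (8 atoms)
F2 = F1 ∪ {above(e)}  (9 atoms)
goal ⊆ F2  ⇒  h_max = 2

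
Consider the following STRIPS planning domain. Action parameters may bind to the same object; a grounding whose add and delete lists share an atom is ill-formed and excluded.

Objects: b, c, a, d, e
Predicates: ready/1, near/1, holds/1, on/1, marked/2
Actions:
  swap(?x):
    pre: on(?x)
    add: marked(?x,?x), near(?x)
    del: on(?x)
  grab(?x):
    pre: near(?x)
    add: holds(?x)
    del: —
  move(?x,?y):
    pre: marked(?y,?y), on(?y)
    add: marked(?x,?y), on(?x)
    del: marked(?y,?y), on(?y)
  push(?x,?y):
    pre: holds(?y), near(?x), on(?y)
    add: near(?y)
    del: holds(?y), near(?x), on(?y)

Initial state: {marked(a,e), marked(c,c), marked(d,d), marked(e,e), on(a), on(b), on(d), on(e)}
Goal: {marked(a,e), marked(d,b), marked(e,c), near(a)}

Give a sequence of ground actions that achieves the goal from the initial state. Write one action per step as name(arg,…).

swap(b); swap(a); move(b,d); move(c,e); move(d,b); move(e,c)

1. swap(b)  →  {marked(a,e), marked(b,b), marked(c,c), marked(d,d), marked(e,e), near(b), on(a), on(d), on(e)}
2. swap(a)  →  {marked(a,a), marked(a,e), marked(b,b), marked(c,c), marked(d,d), marked(e,e), near(a), near(b), on(d), on(e)}
3. move(b,d)  →  {marked(a,a), marked(a,e), marked(b,b), marked(b,d), marked(c,c), marked(e,e), near(a), near(b), on(b), on(e)}
4. move(c,e)  →  {marked(a,a), marked(a,e), marked(b,b), marked(b,d), marked(c,c), marked(c,e), near(a), near(b), on(b), on(c)}
5. move(d,b)  →  {marked(a,a), marked(a,e), marked(b,d), marked(c,c), marked(c,e), marked(d,b), near(a), near(b), on(c), on(d)}
6. move(e,c)  →  {marked(a,a), marked(a,e), marked(b,d), marked(c,e), marked(d,b), marked(e,c), near(a), near(b), on(d), on(e)}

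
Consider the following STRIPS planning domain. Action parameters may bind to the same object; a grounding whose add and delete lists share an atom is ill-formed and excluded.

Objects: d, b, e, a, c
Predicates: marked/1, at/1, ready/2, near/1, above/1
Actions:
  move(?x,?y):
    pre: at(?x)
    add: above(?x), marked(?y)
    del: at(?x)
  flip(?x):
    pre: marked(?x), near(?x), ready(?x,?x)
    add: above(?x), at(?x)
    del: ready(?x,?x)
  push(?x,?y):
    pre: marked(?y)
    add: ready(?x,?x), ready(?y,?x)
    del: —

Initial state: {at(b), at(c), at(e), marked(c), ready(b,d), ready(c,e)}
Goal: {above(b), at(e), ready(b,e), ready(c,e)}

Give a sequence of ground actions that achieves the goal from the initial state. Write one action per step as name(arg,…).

1. move(b,b)  →  {above(b), at(c), at(e), marked(b), marked(c), ready(b,d), ready(c,e)}
2. push(e,b)  →  {above(b), at(c), at(e), marked(b), marked(c), ready(b,d), ready(b,e), ready(c,e), ready(e,e)}

move(b,b); push(e,b)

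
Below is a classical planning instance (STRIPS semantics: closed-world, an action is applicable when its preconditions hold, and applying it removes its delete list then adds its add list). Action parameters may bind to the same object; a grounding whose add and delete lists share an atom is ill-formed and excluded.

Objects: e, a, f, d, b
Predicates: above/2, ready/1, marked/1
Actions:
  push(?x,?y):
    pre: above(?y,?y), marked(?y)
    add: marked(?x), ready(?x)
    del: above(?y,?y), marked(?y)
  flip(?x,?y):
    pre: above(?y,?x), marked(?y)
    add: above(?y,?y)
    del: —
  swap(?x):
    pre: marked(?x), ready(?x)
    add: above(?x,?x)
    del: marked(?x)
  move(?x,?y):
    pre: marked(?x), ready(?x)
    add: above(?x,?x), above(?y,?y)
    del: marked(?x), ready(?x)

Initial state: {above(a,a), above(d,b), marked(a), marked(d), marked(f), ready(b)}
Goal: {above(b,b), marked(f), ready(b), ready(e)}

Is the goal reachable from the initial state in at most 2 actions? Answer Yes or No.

1. push(e,a)  →  {above(d,b), marked(d), marked(e), marked(f), ready(b), ready(e)}
2. flip(b,d)  →  {above(d,b), above(d,d), marked(d), marked(e), marked(f), ready(b), ready(e)}
3. push(a,d)  →  {above(d,b), marked(a), marked(e), marked(f), ready(a), ready(b), ready(e)}
4. move(a,b)  →  {above(a,a), above(b,b), above(d,b), marked(e), marked(f), ready(b), ready(e)}
optimal plan length = 4; 4 > 2

No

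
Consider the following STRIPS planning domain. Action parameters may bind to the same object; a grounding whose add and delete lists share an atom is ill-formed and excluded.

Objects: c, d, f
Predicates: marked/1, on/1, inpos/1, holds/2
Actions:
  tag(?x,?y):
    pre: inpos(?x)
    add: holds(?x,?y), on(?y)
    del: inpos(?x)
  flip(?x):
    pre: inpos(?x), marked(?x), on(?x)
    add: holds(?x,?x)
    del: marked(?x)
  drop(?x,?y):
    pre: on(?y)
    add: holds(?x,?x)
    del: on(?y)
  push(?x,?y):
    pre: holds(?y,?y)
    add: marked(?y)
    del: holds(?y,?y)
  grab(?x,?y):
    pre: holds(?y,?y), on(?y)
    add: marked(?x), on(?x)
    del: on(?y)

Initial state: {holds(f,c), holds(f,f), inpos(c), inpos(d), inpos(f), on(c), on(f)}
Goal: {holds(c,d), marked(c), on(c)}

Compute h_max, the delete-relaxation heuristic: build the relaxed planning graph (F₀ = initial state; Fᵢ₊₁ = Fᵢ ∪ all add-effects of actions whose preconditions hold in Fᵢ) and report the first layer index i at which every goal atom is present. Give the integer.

1

F0 = init (7 atoms)
F1 = F0 ∪ {holds(c,c), holds(c,d), holds(c,f), holds(d,c), holds(d,d), holds(d,f), holds(f,d), marked(c), marked(d), marked(f), on(d)}  (18 atoms)
goal ⊆ F1  ⇒  h_max = 1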